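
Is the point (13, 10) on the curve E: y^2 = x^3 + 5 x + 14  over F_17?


Check whether y^2 = x^3 + 5 x + 14 (mod 17) for (x, y) = (13, 10).
LHS: y^2 = 10^2 mod 17 = 15
RHS: x^3 + 5 x + 14 = 13^3 + 5*13 + 14 mod 17 = 15
LHS = RHS

Yes, on the curve


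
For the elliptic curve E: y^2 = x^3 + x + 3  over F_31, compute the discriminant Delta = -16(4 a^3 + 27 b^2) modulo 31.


4 a^3 + 27 b^2 = 4*1^3 + 27*3^2 = 4 + 243 = 247
Delta = -16 * (247) = -3952
Delta mod 31 = 16

Delta = 16 (mod 31)


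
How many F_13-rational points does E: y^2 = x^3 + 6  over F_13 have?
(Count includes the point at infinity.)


For each x in F_13, count y with y^2 = x^3 + 0 x + 6 mod 13:
  x = 2: RHS = 1, y in [1, 12]  -> 2 point(s)
  x = 5: RHS = 1, y in [1, 12]  -> 2 point(s)
  x = 6: RHS = 1, y in [1, 12]  -> 2 point(s)
Affine points: 6. Add the point at infinity: total = 7.

#E(F_13) = 7


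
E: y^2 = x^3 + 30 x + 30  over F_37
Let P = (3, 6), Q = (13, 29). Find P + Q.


P != Q, so use the chord formula.
s = (y2 - y1) / (x2 - x1) = (23) / (10) mod 37 = 6
x3 = s^2 - x1 - x2 mod 37 = 6^2 - 3 - 13 = 20
y3 = s (x1 - x3) - y1 mod 37 = 6 * (3 - 20) - 6 = 3

P + Q = (20, 3)


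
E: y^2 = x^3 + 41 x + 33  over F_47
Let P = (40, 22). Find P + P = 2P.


Doubling: s = (3 x1^2 + a) / (2 y1)
s = (3*40^2 + 41) / (2*22) mod 47 = 0
x3 = s^2 - 2 x1 mod 47 = 0^2 - 2*40 = 14
y3 = s (x1 - x3) - y1 mod 47 = 0 * (40 - 14) - 22 = 25

2P = (14, 25)


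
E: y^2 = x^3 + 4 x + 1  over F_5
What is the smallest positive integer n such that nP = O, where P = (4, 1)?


Compute successive multiples of P until we hit O:
  1P = (4, 1)
  2P = (3, 0)
  3P = (4, 4)
  4P = O

ord(P) = 4


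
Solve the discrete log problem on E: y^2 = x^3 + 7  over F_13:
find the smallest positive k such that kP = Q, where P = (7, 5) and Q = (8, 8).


Enumerate multiples of P until we hit Q = (8, 8):
  1P = (7, 5)
  2P = (8, 5)
  3P = (11, 8)
  4P = (11, 5)
  5P = (8, 8)
Match found at i = 5.

k = 5


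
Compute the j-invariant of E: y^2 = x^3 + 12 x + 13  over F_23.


Delta = -16(4 a^3 + 27 b^2) mod 23 = 9
-1728 * (4 a)^3 = -1728 * (4*12)^3 mod 23 = 22
j = 22 * 9^(-1) mod 23 = 5

j = 5 (mod 23)


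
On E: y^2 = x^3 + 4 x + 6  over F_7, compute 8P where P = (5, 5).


k = 8 = 1000_2 (binary, LSB first: 0001)
Double-and-add from P = (5, 5):
  bit 0 = 0: acc unchanged = O
  bit 1 = 0: acc unchanged = O
  bit 2 = 0: acc unchanged = O
  bit 3 = 1: acc = O + (4, 4) = (4, 4)

8P = (4, 4)


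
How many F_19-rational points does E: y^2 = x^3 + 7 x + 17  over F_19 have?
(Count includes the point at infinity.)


For each x in F_19, count y with y^2 = x^3 + 7 x + 17 mod 19:
  x = 0: RHS = 17, y in [6, 13]  -> 2 point(s)
  x = 1: RHS = 6, y in [5, 14]  -> 2 point(s)
  x = 2: RHS = 1, y in [1, 18]  -> 2 point(s)
  x = 5: RHS = 6, y in [5, 14]  -> 2 point(s)
  x = 6: RHS = 9, y in [3, 16]  -> 2 point(s)
  x = 9: RHS = 11, y in [7, 12]  -> 2 point(s)
  x = 10: RHS = 4, y in [2, 17]  -> 2 point(s)
  x = 11: RHS = 0, y in [0]  -> 1 point(s)
  x = 12: RHS = 5, y in [9, 10]  -> 2 point(s)
  x = 13: RHS = 6, y in [5, 14]  -> 2 point(s)
  x = 14: RHS = 9, y in [3, 16]  -> 2 point(s)
  x = 15: RHS = 1, y in [1, 18]  -> 2 point(s)
  x = 16: RHS = 7, y in [8, 11]  -> 2 point(s)
  x = 18: RHS = 9, y in [3, 16]  -> 2 point(s)
Affine points: 27. Add the point at infinity: total = 28.

#E(F_19) = 28


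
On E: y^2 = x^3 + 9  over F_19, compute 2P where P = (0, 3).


Doubling: s = (3 x1^2 + a) / (2 y1)
s = (3*0^2 + 0) / (2*3) mod 19 = 0
x3 = s^2 - 2 x1 mod 19 = 0^2 - 2*0 = 0
y3 = s (x1 - x3) - y1 mod 19 = 0 * (0 - 0) - 3 = 16

2P = (0, 16)


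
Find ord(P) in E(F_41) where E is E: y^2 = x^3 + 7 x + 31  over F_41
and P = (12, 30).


Compute successive multiples of P until we hit O:
  1P = (12, 30)
  2P = (40, 33)
  3P = (40, 8)
  4P = (12, 11)
  5P = O

ord(P) = 5


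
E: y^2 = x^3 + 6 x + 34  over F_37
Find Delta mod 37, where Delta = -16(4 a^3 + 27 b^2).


4 a^3 + 27 b^2 = 4*6^3 + 27*34^2 = 864 + 31212 = 32076
Delta = -16 * (32076) = -513216
Delta mod 37 = 11

Delta = 11 (mod 37)


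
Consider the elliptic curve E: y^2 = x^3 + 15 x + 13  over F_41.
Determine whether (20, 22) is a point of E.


Check whether y^2 = x^3 + 15 x + 13 (mod 41) for (x, y) = (20, 22).
LHS: y^2 = 22^2 mod 41 = 33
RHS: x^3 + 15 x + 13 = 20^3 + 15*20 + 13 mod 41 = 31
LHS != RHS

No, not on the curve


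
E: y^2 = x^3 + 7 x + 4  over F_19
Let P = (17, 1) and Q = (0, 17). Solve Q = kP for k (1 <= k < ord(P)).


Enumerate multiples of P until we hit Q = (0, 17):
  1P = (17, 1)
  2P = (4, 18)
  3P = (15, 11)
  4P = (12, 12)
  5P = (7, 15)
  6P = (0, 17)
Match found at i = 6.

k = 6


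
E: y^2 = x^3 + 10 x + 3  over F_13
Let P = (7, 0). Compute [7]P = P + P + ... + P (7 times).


k = 7 = 111_2 (binary, LSB first: 111)
Double-and-add from P = (7, 0):
  bit 0 = 1: acc = O + (7, 0) = (7, 0)
  bit 1 = 1: acc = (7, 0) + O = (7, 0)
  bit 2 = 1: acc = (7, 0) + O = (7, 0)

7P = (7, 0)


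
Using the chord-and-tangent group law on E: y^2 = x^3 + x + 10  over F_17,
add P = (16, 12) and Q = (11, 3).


P != Q, so use the chord formula.
s = (y2 - y1) / (x2 - x1) = (8) / (12) mod 17 = 12
x3 = s^2 - x1 - x2 mod 17 = 12^2 - 16 - 11 = 15
y3 = s (x1 - x3) - y1 mod 17 = 12 * (16 - 15) - 12 = 0

P + Q = (15, 0)


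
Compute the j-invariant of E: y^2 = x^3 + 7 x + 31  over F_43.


Delta = -16(4 a^3 + 27 b^2) mod 43 = 34
-1728 * (4 a)^3 = -1728 * (4*7)^3 mod 43 = 39
j = 39 * 34^(-1) mod 43 = 10

j = 10 (mod 43)


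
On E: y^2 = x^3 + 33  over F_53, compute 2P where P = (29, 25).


Doubling: s = (3 x1^2 + a) / (2 y1)
s = (3*29^2 + 0) / (2*25) mod 53 = 7
x3 = s^2 - 2 x1 mod 53 = 7^2 - 2*29 = 44
y3 = s (x1 - x3) - y1 mod 53 = 7 * (29 - 44) - 25 = 29

2P = (44, 29)


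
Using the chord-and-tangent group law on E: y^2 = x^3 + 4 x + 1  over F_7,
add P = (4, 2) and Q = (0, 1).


P != Q, so use the chord formula.
s = (y2 - y1) / (x2 - x1) = (6) / (3) mod 7 = 2
x3 = s^2 - x1 - x2 mod 7 = 2^2 - 4 - 0 = 0
y3 = s (x1 - x3) - y1 mod 7 = 2 * (4 - 0) - 2 = 6

P + Q = (0, 6)


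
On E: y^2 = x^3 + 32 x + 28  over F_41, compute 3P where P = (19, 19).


k = 3 = 11_2 (binary, LSB first: 11)
Double-and-add from P = (19, 19):
  bit 0 = 1: acc = O + (19, 19) = (19, 19)
  bit 1 = 1: acc = (19, 19) + (1, 15) = (17, 27)

3P = (17, 27)


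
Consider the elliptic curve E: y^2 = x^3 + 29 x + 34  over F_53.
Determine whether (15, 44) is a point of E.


Check whether y^2 = x^3 + 29 x + 34 (mod 53) for (x, y) = (15, 44).
LHS: y^2 = 44^2 mod 53 = 28
RHS: x^3 + 29 x + 34 = 15^3 + 29*15 + 34 mod 53 = 28
LHS = RHS

Yes, on the curve


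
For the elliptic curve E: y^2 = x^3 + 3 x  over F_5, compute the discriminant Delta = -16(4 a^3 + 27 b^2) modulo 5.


4 a^3 + 27 b^2 = 4*3^3 + 27*0^2 = 108 + 0 = 108
Delta = -16 * (108) = -1728
Delta mod 5 = 2

Delta = 2 (mod 5)


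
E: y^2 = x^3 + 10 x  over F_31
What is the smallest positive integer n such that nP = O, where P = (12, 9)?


Compute successive multiples of P until we hit O:
  1P = (12, 9)
  2P = (16, 3)
  3P = (13, 8)
  4P = (7, 17)
  5P = (22, 7)
  6P = (2, 20)
  7P = (21, 4)
  8P = (14, 30)
  ... (continuing to 32P)
  32P = O

ord(P) = 32


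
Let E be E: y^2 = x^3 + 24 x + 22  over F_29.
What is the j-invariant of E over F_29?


Delta = -16(4 a^3 + 27 b^2) mod 29 = 27
-1728 * (4 a)^3 = -1728 * (4*24)^3 mod 29 = 19
j = 19 * 27^(-1) mod 29 = 5

j = 5 (mod 29)


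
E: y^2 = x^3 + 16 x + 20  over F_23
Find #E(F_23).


For each x in F_23, count y with y^2 = x^3 + 16 x + 20 mod 23:
  x = 3: RHS = 3, y in [7, 16]  -> 2 point(s)
  x = 5: RHS = 18, y in [8, 15]  -> 2 point(s)
  x = 8: RHS = 16, y in [4, 19]  -> 2 point(s)
  x = 11: RHS = 9, y in [3, 20]  -> 2 point(s)
  x = 12: RHS = 8, y in [10, 13]  -> 2 point(s)
  x = 15: RHS = 1, y in [1, 22]  -> 2 point(s)
  x = 16: RHS = 2, y in [5, 18]  -> 2 point(s)
  x = 21: RHS = 3, y in [7, 16]  -> 2 point(s)
  x = 22: RHS = 3, y in [7, 16]  -> 2 point(s)
Affine points: 18. Add the point at infinity: total = 19.

#E(F_23) = 19


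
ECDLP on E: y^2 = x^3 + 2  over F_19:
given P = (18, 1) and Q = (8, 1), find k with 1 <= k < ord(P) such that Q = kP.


Enumerate multiples of P until we hit Q = (8, 1):
  1P = (18, 1)
  2P = (9, 3)
  3P = (8, 1)
Match found at i = 3.

k = 3


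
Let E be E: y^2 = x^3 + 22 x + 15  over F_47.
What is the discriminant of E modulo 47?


4 a^3 + 27 b^2 = 4*22^3 + 27*15^2 = 42592 + 6075 = 48667
Delta = -16 * (48667) = -778672
Delta mod 47 = 24

Delta = 24 (mod 47)


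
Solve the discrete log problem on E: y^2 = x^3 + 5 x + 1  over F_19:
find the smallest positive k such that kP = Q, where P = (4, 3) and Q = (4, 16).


Enumerate multiples of P until we hit Q = (4, 16):
  1P = (4, 3)
  2P = (3, 9)
  3P = (10, 14)
  4P = (11, 0)
  5P = (10, 5)
  6P = (3, 10)
  7P = (4, 16)
Match found at i = 7.

k = 7


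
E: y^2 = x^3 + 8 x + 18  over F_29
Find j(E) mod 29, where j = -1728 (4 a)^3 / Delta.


Delta = -16(4 a^3 + 27 b^2) mod 29 = 17
-1728 * (4 a)^3 = -1728 * (4*8)^3 mod 29 = 5
j = 5 * 17^(-1) mod 29 = 2

j = 2 (mod 29)


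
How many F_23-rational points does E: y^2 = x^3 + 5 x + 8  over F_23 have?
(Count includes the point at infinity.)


For each x in F_23, count y with y^2 = x^3 + 5 x + 8 mod 23:
  x = 0: RHS = 8, y in [10, 13]  -> 2 point(s)
  x = 2: RHS = 3, y in [7, 16]  -> 2 point(s)
  x = 3: RHS = 4, y in [2, 21]  -> 2 point(s)
  x = 4: RHS = 0, y in [0]  -> 1 point(s)
  x = 6: RHS = 1, y in [1, 22]  -> 2 point(s)
  x = 7: RHS = 18, y in [8, 15]  -> 2 point(s)
  x = 8: RHS = 8, y in [10, 13]  -> 2 point(s)
  x = 9: RHS = 0, y in [0]  -> 1 point(s)
  x = 10: RHS = 0, y in [0]  -> 1 point(s)
  x = 12: RHS = 2, y in [5, 18]  -> 2 point(s)
  x = 13: RHS = 16, y in [4, 19]  -> 2 point(s)
  x = 14: RHS = 16, y in [4, 19]  -> 2 point(s)
  x = 15: RHS = 8, y in [10, 13]  -> 2 point(s)
  x = 19: RHS = 16, y in [4, 19]  -> 2 point(s)
  x = 20: RHS = 12, y in [9, 14]  -> 2 point(s)
  x = 21: RHS = 13, y in [6, 17]  -> 2 point(s)
  x = 22: RHS = 2, y in [5, 18]  -> 2 point(s)
Affine points: 31. Add the point at infinity: total = 32.

#E(F_23) = 32


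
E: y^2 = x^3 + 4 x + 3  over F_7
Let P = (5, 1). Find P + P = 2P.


Doubling: s = (3 x1^2 + a) / (2 y1)
s = (3*5^2 + 4) / (2*1) mod 7 = 1
x3 = s^2 - 2 x1 mod 7 = 1^2 - 2*5 = 5
y3 = s (x1 - x3) - y1 mod 7 = 1 * (5 - 5) - 1 = 6

2P = (5, 6)


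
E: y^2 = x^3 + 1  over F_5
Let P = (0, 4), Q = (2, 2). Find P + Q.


P != Q, so use the chord formula.
s = (y2 - y1) / (x2 - x1) = (3) / (2) mod 5 = 4
x3 = s^2 - x1 - x2 mod 5 = 4^2 - 0 - 2 = 4
y3 = s (x1 - x3) - y1 mod 5 = 4 * (0 - 4) - 4 = 0

P + Q = (4, 0)


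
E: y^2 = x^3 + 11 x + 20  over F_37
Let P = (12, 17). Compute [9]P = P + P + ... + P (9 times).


k = 9 = 1001_2 (binary, LSB first: 1001)
Double-and-add from P = (12, 17):
  bit 0 = 1: acc = O + (12, 17) = (12, 17)
  bit 1 = 0: acc unchanged = (12, 17)
  bit 2 = 0: acc unchanged = (12, 17)
  bit 3 = 1: acc = (12, 17) + (25, 26) = (25, 11)

9P = (25, 11)


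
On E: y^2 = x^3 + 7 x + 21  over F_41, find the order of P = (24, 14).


Compute successive multiples of P until we hit O:
  1P = (24, 14)
  2P = (35, 38)
  3P = (22, 9)
  4P = (32, 7)
  5P = (21, 9)
  6P = (17, 25)
  7P = (10, 5)
  8P = (39, 32)
  ... (continuing to 41P)
  41P = O

ord(P) = 41


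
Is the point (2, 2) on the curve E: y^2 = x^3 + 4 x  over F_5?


Check whether y^2 = x^3 + 4 x + 0 (mod 5) for (x, y) = (2, 2).
LHS: y^2 = 2^2 mod 5 = 4
RHS: x^3 + 4 x + 0 = 2^3 + 4*2 + 0 mod 5 = 1
LHS != RHS

No, not on the curve


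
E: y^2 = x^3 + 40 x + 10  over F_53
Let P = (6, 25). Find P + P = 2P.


Doubling: s = (3 x1^2 + a) / (2 y1)
s = (3*6^2 + 40) / (2*25) mod 53 = 39
x3 = s^2 - 2 x1 mod 53 = 39^2 - 2*6 = 25
y3 = s (x1 - x3) - y1 mod 53 = 39 * (6 - 25) - 25 = 29

2P = (25, 29)


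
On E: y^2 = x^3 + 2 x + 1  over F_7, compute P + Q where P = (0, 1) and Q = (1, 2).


P != Q, so use the chord formula.
s = (y2 - y1) / (x2 - x1) = (1) / (1) mod 7 = 1
x3 = s^2 - x1 - x2 mod 7 = 1^2 - 0 - 1 = 0
y3 = s (x1 - x3) - y1 mod 7 = 1 * (0 - 0) - 1 = 6

P + Q = (0, 6)


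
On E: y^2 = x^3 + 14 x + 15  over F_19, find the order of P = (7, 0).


Compute successive multiples of P until we hit O:
  1P = (7, 0)
  2P = O

ord(P) = 2


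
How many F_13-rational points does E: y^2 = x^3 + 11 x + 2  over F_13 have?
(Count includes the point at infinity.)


For each x in F_13, count y with y^2 = x^3 + 11 x + 2 mod 13:
  x = 1: RHS = 1, y in [1, 12]  -> 2 point(s)
  x = 3: RHS = 10, y in [6, 7]  -> 2 point(s)
  x = 5: RHS = 0, y in [0]  -> 1 point(s)
  x = 8: RHS = 4, y in [2, 11]  -> 2 point(s)
  x = 12: RHS = 3, y in [4, 9]  -> 2 point(s)
Affine points: 9. Add the point at infinity: total = 10.

#E(F_13) = 10


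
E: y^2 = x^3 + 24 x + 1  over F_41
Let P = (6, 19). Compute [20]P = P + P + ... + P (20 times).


k = 20 = 10100_2 (binary, LSB first: 00101)
Double-and-add from P = (6, 19):
  bit 0 = 0: acc unchanged = O
  bit 1 = 0: acc unchanged = O
  bit 2 = 1: acc = O + (7, 15) = (7, 15)
  bit 3 = 0: acc unchanged = (7, 15)
  bit 4 = 1: acc = (7, 15) + (15, 13) = (37, 13)

20P = (37, 13)


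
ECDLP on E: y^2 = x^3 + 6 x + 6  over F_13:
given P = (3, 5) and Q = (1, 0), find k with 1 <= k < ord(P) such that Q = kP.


Enumerate multiples of P until we hit Q = (1, 0):
  1P = (3, 5)
  2P = (11, 5)
  3P = (12, 8)
  4P = (1, 0)
Match found at i = 4.

k = 4


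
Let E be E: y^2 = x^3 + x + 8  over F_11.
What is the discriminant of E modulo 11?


4 a^3 + 27 b^2 = 4*1^3 + 27*8^2 = 4 + 1728 = 1732
Delta = -16 * (1732) = -27712
Delta mod 11 = 8

Delta = 8 (mod 11)


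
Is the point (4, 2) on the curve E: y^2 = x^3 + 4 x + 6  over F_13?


Check whether y^2 = x^3 + 4 x + 6 (mod 13) for (x, y) = (4, 2).
LHS: y^2 = 2^2 mod 13 = 4
RHS: x^3 + 4 x + 6 = 4^3 + 4*4 + 6 mod 13 = 8
LHS != RHS

No, not on the curve


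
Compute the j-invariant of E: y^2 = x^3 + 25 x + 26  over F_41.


Delta = -16(4 a^3 + 27 b^2) mod 41 = 1
-1728 * (4 a)^3 = -1728 * (4*25)^3 mod 41 = 22
j = 22 * 1^(-1) mod 41 = 22

j = 22 (mod 41)


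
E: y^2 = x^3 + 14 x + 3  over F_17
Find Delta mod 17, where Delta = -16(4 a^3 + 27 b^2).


4 a^3 + 27 b^2 = 4*14^3 + 27*3^2 = 10976 + 243 = 11219
Delta = -16 * (11219) = -179504
Delta mod 17 = 16

Delta = 16 (mod 17)


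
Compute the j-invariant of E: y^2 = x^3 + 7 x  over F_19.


Delta = -16(4 a^3 + 27 b^2) mod 19 = 12
-1728 * (4 a)^3 = -1728 * (4*7)^3 mod 19 = 7
j = 7 * 12^(-1) mod 19 = 18

j = 18 (mod 19)


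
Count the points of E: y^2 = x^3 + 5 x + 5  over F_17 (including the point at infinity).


For each x in F_17, count y with y^2 = x^3 + 5 x + 5 mod 17:
  x = 3: RHS = 13, y in [8, 9]  -> 2 point(s)
  x = 4: RHS = 4, y in [2, 15]  -> 2 point(s)
  x = 5: RHS = 2, y in [6, 11]  -> 2 point(s)
  x = 6: RHS = 13, y in [8, 9]  -> 2 point(s)
  x = 7: RHS = 9, y in [3, 14]  -> 2 point(s)
  x = 8: RHS = 13, y in [8, 9]  -> 2 point(s)
  x = 10: RHS = 1, y in [1, 16]  -> 2 point(s)
  x = 12: RHS = 8, y in [5, 12]  -> 2 point(s)
  x = 15: RHS = 4, y in [2, 15]  -> 2 point(s)
  x = 16: RHS = 16, y in [4, 13]  -> 2 point(s)
Affine points: 20. Add the point at infinity: total = 21.

#E(F_17) = 21


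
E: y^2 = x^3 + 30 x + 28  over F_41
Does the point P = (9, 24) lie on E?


Check whether y^2 = x^3 + 30 x + 28 (mod 41) for (x, y) = (9, 24).
LHS: y^2 = 24^2 mod 41 = 2
RHS: x^3 + 30 x + 28 = 9^3 + 30*9 + 28 mod 41 = 2
LHS = RHS

Yes, on the curve


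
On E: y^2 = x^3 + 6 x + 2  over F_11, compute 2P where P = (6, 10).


Doubling: s = (3 x1^2 + a) / (2 y1)
s = (3*6^2 + 6) / (2*10) mod 11 = 9
x3 = s^2 - 2 x1 mod 11 = 9^2 - 2*6 = 3
y3 = s (x1 - x3) - y1 mod 11 = 9 * (6 - 3) - 10 = 6

2P = (3, 6)


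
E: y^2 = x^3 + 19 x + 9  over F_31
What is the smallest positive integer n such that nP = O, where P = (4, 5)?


Compute successive multiples of P until we hit O:
  1P = (4, 5)
  2P = (0, 28)
  3P = (0, 3)
  4P = (4, 26)
  5P = O

ord(P) = 5


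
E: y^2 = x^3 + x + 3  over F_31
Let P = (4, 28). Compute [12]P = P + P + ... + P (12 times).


k = 12 = 1100_2 (binary, LSB first: 0011)
Double-and-add from P = (4, 28):
  bit 0 = 0: acc unchanged = O
  bit 1 = 0: acc unchanged = O
  bit 2 = 1: acc = O + (5, 28) = (5, 28)
  bit 3 = 1: acc = (5, 28) + (23, 14) = (17, 2)

12P = (17, 2)


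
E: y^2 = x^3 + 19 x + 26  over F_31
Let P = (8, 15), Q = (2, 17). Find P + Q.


P != Q, so use the chord formula.
s = (y2 - y1) / (x2 - x1) = (2) / (25) mod 31 = 10
x3 = s^2 - x1 - x2 mod 31 = 10^2 - 8 - 2 = 28
y3 = s (x1 - x3) - y1 mod 31 = 10 * (8 - 28) - 15 = 2

P + Q = (28, 2)


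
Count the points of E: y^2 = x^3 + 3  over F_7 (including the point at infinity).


For each x in F_7, count y with y^2 = x^3 + 0 x + 3 mod 7:
  x = 1: RHS = 4, y in [2, 5]  -> 2 point(s)
  x = 2: RHS = 4, y in [2, 5]  -> 2 point(s)
  x = 3: RHS = 2, y in [3, 4]  -> 2 point(s)
  x = 4: RHS = 4, y in [2, 5]  -> 2 point(s)
  x = 5: RHS = 2, y in [3, 4]  -> 2 point(s)
  x = 6: RHS = 2, y in [3, 4]  -> 2 point(s)
Affine points: 12. Add the point at infinity: total = 13.

#E(F_7) = 13


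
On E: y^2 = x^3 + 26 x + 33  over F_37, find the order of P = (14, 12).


Compute successive multiples of P until we hit O:
  1P = (14, 12)
  2P = (25, 18)
  3P = (9, 21)
  4P = (35, 11)
  5P = (0, 12)
  6P = (23, 25)
  7P = (3, 8)
  8P = (29, 33)
  ... (continuing to 28P)
  28P = O

ord(P) = 28


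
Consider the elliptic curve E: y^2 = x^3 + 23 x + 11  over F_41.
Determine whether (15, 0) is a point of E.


Check whether y^2 = x^3 + 23 x + 11 (mod 41) for (x, y) = (15, 0).
LHS: y^2 = 0^2 mod 41 = 0
RHS: x^3 + 23 x + 11 = 15^3 + 23*15 + 11 mod 41 = 0
LHS = RHS

Yes, on the curve


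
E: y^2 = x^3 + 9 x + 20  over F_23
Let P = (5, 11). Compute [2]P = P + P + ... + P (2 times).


k = 2 = 10_2 (binary, LSB first: 01)
Double-and-add from P = (5, 11):
  bit 0 = 0: acc unchanged = O
  bit 1 = 1: acc = O + (8, 11) = (8, 11)

2P = (8, 11)


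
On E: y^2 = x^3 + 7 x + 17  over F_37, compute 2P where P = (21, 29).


Doubling: s = (3 x1^2 + a) / (2 y1)
s = (3*21^2 + 7) / (2*29) mod 37 = 14
x3 = s^2 - 2 x1 mod 37 = 14^2 - 2*21 = 6
y3 = s (x1 - x3) - y1 mod 37 = 14 * (21 - 6) - 29 = 33

2P = (6, 33)


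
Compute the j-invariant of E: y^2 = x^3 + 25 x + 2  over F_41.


Delta = -16(4 a^3 + 27 b^2) mod 41 = 25
-1728 * (4 a)^3 = -1728 * (4*25)^3 mod 41 = 22
j = 22 * 25^(-1) mod 41 = 14

j = 14 (mod 41)


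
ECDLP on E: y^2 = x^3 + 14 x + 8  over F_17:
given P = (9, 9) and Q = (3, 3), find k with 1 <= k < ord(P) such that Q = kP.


Enumerate multiples of P until we hit Q = (3, 3):
  1P = (9, 9)
  2P = (3, 3)
Match found at i = 2.

k = 2


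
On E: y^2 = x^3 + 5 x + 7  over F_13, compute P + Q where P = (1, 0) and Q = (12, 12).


P != Q, so use the chord formula.
s = (y2 - y1) / (x2 - x1) = (12) / (11) mod 13 = 7
x3 = s^2 - x1 - x2 mod 13 = 7^2 - 1 - 12 = 10
y3 = s (x1 - x3) - y1 mod 13 = 7 * (1 - 10) - 0 = 2

P + Q = (10, 2)


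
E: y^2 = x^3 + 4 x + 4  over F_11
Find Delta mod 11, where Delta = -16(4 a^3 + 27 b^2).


4 a^3 + 27 b^2 = 4*4^3 + 27*4^2 = 256 + 432 = 688
Delta = -16 * (688) = -11008
Delta mod 11 = 3

Delta = 3 (mod 11)


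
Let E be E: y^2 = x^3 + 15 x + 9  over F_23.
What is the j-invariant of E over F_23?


Delta = -16(4 a^3 + 27 b^2) mod 23 = 7
-1728 * (4 a)^3 = -1728 * (4*15)^3 mod 23 = 2
j = 2 * 7^(-1) mod 23 = 20

j = 20 (mod 23)


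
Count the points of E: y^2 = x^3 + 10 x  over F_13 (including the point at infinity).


For each x in F_13, count y with y^2 = x^3 + 10 x + 0 mod 13:
  x = 0: RHS = 0, y in [0]  -> 1 point(s)
  x = 4: RHS = 0, y in [0]  -> 1 point(s)
  x = 6: RHS = 3, y in [4, 9]  -> 2 point(s)
  x = 7: RHS = 10, y in [6, 7]  -> 2 point(s)
  x = 9: RHS = 0, y in [0]  -> 1 point(s)
Affine points: 7. Add the point at infinity: total = 8.

#E(F_13) = 8


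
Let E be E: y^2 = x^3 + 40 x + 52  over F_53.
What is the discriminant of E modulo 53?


4 a^3 + 27 b^2 = 4*40^3 + 27*52^2 = 256000 + 73008 = 329008
Delta = -16 * (329008) = -5264128
Delta mod 53 = 44

Delta = 44 (mod 53)


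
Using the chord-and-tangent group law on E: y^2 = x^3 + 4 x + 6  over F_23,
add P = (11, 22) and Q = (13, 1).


P != Q, so use the chord formula.
s = (y2 - y1) / (x2 - x1) = (2) / (2) mod 23 = 1
x3 = s^2 - x1 - x2 mod 23 = 1^2 - 11 - 13 = 0
y3 = s (x1 - x3) - y1 mod 23 = 1 * (11 - 0) - 22 = 12

P + Q = (0, 12)


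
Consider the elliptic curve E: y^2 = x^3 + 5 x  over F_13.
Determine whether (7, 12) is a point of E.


Check whether y^2 = x^3 + 5 x + 0 (mod 13) for (x, y) = (7, 12).
LHS: y^2 = 12^2 mod 13 = 1
RHS: x^3 + 5 x + 0 = 7^3 + 5*7 + 0 mod 13 = 1
LHS = RHS

Yes, on the curve


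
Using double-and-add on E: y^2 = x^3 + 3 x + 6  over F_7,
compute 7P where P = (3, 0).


k = 7 = 111_2 (binary, LSB first: 111)
Double-and-add from P = (3, 0):
  bit 0 = 1: acc = O + (3, 0) = (3, 0)
  bit 1 = 1: acc = (3, 0) + O = (3, 0)
  bit 2 = 1: acc = (3, 0) + O = (3, 0)

7P = (3, 0)


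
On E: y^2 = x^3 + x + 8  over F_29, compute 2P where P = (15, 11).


Doubling: s = (3 x1^2 + a) / (2 y1)
s = (3*15^2 + 1) / (2*11) mod 29 = 7
x3 = s^2 - 2 x1 mod 29 = 7^2 - 2*15 = 19
y3 = s (x1 - x3) - y1 mod 29 = 7 * (15 - 19) - 11 = 19

2P = (19, 19)


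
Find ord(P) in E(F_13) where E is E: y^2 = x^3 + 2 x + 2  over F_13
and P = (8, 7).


Compute successive multiples of P until we hit O:
  1P = (8, 7)
  2P = (11, 9)
  3P = (6, 3)
  4P = (3, 3)
  5P = (12, 8)
  6P = (2, 1)
  7P = (4, 10)
  8P = (4, 3)
  ... (continuing to 15P)
  15P = O

ord(P) = 15


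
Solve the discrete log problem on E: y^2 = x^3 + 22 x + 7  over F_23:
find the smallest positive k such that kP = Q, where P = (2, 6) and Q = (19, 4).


Enumerate multiples of P until we hit Q = (19, 4):
  1P = (2, 6)
  2P = (20, 12)
  3P = (19, 19)
  4P = (15, 3)
  5P = (10, 10)
  6P = (17, 21)
  7P = (5, 14)
  8P = (18, 5)
  9P = (11, 19)
  10P = (3, 13)
  11P = (21, 22)
  12P = (16, 4)
  13P = (13, 12)
  14P = (14, 0)
  15P = (13, 11)
  16P = (16, 19)
  17P = (21, 1)
  18P = (3, 10)
  19P = (11, 4)
  20P = (18, 18)
  21P = (5, 9)
  22P = (17, 2)
  23P = (10, 13)
  24P = (15, 20)
  25P = (19, 4)
Match found at i = 25.

k = 25


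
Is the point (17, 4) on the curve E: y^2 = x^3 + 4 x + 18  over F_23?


Check whether y^2 = x^3 + 4 x + 18 (mod 23) for (x, y) = (17, 4).
LHS: y^2 = 4^2 mod 23 = 16
RHS: x^3 + 4 x + 18 = 17^3 + 4*17 + 18 mod 23 = 8
LHS != RHS

No, not on the curve


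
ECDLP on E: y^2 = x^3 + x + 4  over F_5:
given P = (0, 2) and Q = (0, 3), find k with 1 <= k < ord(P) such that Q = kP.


Enumerate multiples of P until we hit Q = (0, 3):
  1P = (0, 2)
  2P = (1, 4)
  3P = (3, 2)
  4P = (2, 3)
  5P = (2, 2)
  6P = (3, 3)
  7P = (1, 1)
  8P = (0, 3)
Match found at i = 8.

k = 8


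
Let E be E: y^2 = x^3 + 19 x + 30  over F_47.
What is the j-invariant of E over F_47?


Delta = -16(4 a^3 + 27 b^2) mod 47 = 35
-1728 * (4 a)^3 = -1728 * (4*19)^3 mod 47 = 3
j = 3 * 35^(-1) mod 47 = 35

j = 35 (mod 47)


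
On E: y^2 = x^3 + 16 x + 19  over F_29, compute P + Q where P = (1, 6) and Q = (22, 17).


P != Q, so use the chord formula.
s = (y2 - y1) / (x2 - x1) = (11) / (21) mod 29 = 24
x3 = s^2 - x1 - x2 mod 29 = 24^2 - 1 - 22 = 2
y3 = s (x1 - x3) - y1 mod 29 = 24 * (1 - 2) - 6 = 28

P + Q = (2, 28)


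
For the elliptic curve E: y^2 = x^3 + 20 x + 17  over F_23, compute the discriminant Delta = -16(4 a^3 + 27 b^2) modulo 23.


4 a^3 + 27 b^2 = 4*20^3 + 27*17^2 = 32000 + 7803 = 39803
Delta = -16 * (39803) = -636848
Delta mod 23 = 22

Delta = 22 (mod 23)


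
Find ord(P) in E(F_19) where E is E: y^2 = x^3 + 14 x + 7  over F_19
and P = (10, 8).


Compute successive multiples of P until we hit O:
  1P = (10, 8)
  2P = (8, 17)
  3P = (7, 7)
  4P = (0, 8)
  5P = (9, 11)
  6P = (9, 8)
  7P = (0, 11)
  8P = (7, 12)
  ... (continuing to 11P)
  11P = O

ord(P) = 11


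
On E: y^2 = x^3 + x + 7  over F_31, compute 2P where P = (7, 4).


Doubling: s = (3 x1^2 + a) / (2 y1)
s = (3*7^2 + 1) / (2*4) mod 31 = 3
x3 = s^2 - 2 x1 mod 31 = 3^2 - 2*7 = 26
y3 = s (x1 - x3) - y1 mod 31 = 3 * (7 - 26) - 4 = 1

2P = (26, 1)


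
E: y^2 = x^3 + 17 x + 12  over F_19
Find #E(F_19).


For each x in F_19, count y with y^2 = x^3 + 17 x + 12 mod 19:
  x = 1: RHS = 11, y in [7, 12]  -> 2 point(s)
  x = 2: RHS = 16, y in [4, 15]  -> 2 point(s)
  x = 4: RHS = 11, y in [7, 12]  -> 2 point(s)
  x = 6: RHS = 7, y in [8, 11]  -> 2 point(s)
  x = 9: RHS = 1, y in [1, 18]  -> 2 point(s)
  x = 10: RHS = 4, y in [2, 17]  -> 2 point(s)
  x = 12: RHS = 6, y in [5, 14]  -> 2 point(s)
  x = 13: RHS = 17, y in [6, 13]  -> 2 point(s)
  x = 14: RHS = 11, y in [7, 12]  -> 2 point(s)
Affine points: 18. Add the point at infinity: total = 19.

#E(F_19) = 19


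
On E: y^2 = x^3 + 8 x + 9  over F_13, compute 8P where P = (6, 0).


k = 8 = 1000_2 (binary, LSB first: 0001)
Double-and-add from P = (6, 0):
  bit 0 = 0: acc unchanged = O
  bit 1 = 0: acc unchanged = O
  bit 2 = 0: acc unchanged = O
  bit 3 = 1: acc = O + O = O

8P = O


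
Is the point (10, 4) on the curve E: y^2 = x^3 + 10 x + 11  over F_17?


Check whether y^2 = x^3 + 10 x + 11 (mod 17) for (x, y) = (10, 4).
LHS: y^2 = 4^2 mod 17 = 16
RHS: x^3 + 10 x + 11 = 10^3 + 10*10 + 11 mod 17 = 6
LHS != RHS

No, not on the curve


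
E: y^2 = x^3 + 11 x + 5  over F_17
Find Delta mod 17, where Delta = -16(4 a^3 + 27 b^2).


4 a^3 + 27 b^2 = 4*11^3 + 27*5^2 = 5324 + 675 = 5999
Delta = -16 * (5999) = -95984
Delta mod 17 = 15

Delta = 15 (mod 17)


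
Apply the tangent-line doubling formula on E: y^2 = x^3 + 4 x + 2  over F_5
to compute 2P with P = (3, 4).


Doubling: s = (3 x1^2 + a) / (2 y1)
s = (3*3^2 + 4) / (2*4) mod 5 = 2
x3 = s^2 - 2 x1 mod 5 = 2^2 - 2*3 = 3
y3 = s (x1 - x3) - y1 mod 5 = 2 * (3 - 3) - 4 = 1

2P = (3, 1)


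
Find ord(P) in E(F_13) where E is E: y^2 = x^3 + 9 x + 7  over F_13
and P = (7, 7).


Compute successive multiples of P until we hit O:
  1P = (7, 7)
  2P = (12, 6)
  3P = (6, 11)
  4P = (3, 3)
  5P = (4, 9)
  6P = (1, 2)
  7P = (1, 11)
  8P = (4, 4)
  ... (continuing to 13P)
  13P = O

ord(P) = 13


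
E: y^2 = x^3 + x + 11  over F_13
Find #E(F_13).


For each x in F_13, count y with y^2 = x^3 + 1 x + 11 mod 13:
  x = 1: RHS = 0, y in [0]  -> 1 point(s)
  x = 4: RHS = 1, y in [1, 12]  -> 2 point(s)
  x = 6: RHS = 12, y in [5, 8]  -> 2 point(s)
  x = 7: RHS = 10, y in [6, 7]  -> 2 point(s)
  x = 11: RHS = 1, y in [1, 12]  -> 2 point(s)
  x = 12: RHS = 9, y in [3, 10]  -> 2 point(s)
Affine points: 11. Add the point at infinity: total = 12.

#E(F_13) = 12


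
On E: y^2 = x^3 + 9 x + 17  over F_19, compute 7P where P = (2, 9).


k = 7 = 111_2 (binary, LSB first: 111)
Double-and-add from P = (2, 9):
  bit 0 = 1: acc = O + (2, 9) = (2, 9)
  bit 1 = 1: acc = (2, 9) + (0, 6) = (5, 15)
  bit 2 = 1: acc = (5, 15) + (16, 1) = (7, 10)

7P = (7, 10)


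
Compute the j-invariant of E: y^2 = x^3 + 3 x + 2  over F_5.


Delta = -16(4 a^3 + 27 b^2) mod 5 = 4
-1728 * (4 a)^3 = -1728 * (4*3)^3 mod 5 = 1
j = 1 * 4^(-1) mod 5 = 4

j = 4 (mod 5)


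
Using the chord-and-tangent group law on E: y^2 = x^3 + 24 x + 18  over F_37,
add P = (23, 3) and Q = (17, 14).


P != Q, so use the chord formula.
s = (y2 - y1) / (x2 - x1) = (11) / (31) mod 37 = 29
x3 = s^2 - x1 - x2 mod 37 = 29^2 - 23 - 17 = 24
y3 = s (x1 - x3) - y1 mod 37 = 29 * (23 - 24) - 3 = 5

P + Q = (24, 5)


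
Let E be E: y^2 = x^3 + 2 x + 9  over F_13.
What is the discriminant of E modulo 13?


4 a^3 + 27 b^2 = 4*2^3 + 27*9^2 = 32 + 2187 = 2219
Delta = -16 * (2219) = -35504
Delta mod 13 = 12

Delta = 12 (mod 13)


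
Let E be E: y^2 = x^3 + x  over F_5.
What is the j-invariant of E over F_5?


Delta = -16(4 a^3 + 27 b^2) mod 5 = 1
-1728 * (4 a)^3 = -1728 * (4*1)^3 mod 5 = 3
j = 3 * 1^(-1) mod 5 = 3

j = 3 (mod 5)


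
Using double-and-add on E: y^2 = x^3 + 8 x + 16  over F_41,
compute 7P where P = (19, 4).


k = 7 = 111_2 (binary, LSB first: 111)
Double-and-add from P = (19, 4):
  bit 0 = 1: acc = O + (19, 4) = (19, 4)
  bit 1 = 1: acc = (19, 4) + (7, 13) = (13, 12)
  bit 2 = 1: acc = (13, 12) + (29, 23) = (7, 28)

7P = (7, 28)


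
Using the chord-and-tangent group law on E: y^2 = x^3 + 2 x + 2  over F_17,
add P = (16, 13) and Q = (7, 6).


P != Q, so use the chord formula.
s = (y2 - y1) / (x2 - x1) = (10) / (8) mod 17 = 14
x3 = s^2 - x1 - x2 mod 17 = 14^2 - 16 - 7 = 3
y3 = s (x1 - x3) - y1 mod 17 = 14 * (16 - 3) - 13 = 16

P + Q = (3, 16)


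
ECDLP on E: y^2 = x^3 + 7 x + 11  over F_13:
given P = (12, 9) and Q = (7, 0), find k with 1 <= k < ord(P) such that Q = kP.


Enumerate multiples of P until we hit Q = (7, 0):
  1P = (12, 9)
  2P = (6, 3)
  3P = (9, 7)
  4P = (4, 5)
  5P = (7, 0)
Match found at i = 5.

k = 5


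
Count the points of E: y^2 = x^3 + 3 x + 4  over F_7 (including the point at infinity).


For each x in F_7, count y with y^2 = x^3 + 3 x + 4 mod 7:
  x = 0: RHS = 4, y in [2, 5]  -> 2 point(s)
  x = 1: RHS = 1, y in [1, 6]  -> 2 point(s)
  x = 2: RHS = 4, y in [2, 5]  -> 2 point(s)
  x = 5: RHS = 4, y in [2, 5]  -> 2 point(s)
  x = 6: RHS = 0, y in [0]  -> 1 point(s)
Affine points: 9. Add the point at infinity: total = 10.

#E(F_7) = 10


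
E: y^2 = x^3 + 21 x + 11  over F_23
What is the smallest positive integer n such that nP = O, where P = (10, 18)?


Compute successive multiples of P until we hit O:
  1P = (10, 18)
  2P = (6, 10)
  3P = (11, 3)
  4P = (20, 17)
  5P = (19, 22)
  6P = (3, 3)
  7P = (16, 2)
  8P = (22, 14)
  ... (continuing to 27P)
  27P = O

ord(P) = 27


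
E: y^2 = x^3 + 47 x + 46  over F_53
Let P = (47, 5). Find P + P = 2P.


Doubling: s = (3 x1^2 + a) / (2 y1)
s = (3*47^2 + 47) / (2*5) mod 53 = 42
x3 = s^2 - 2 x1 mod 53 = 42^2 - 2*47 = 27
y3 = s (x1 - x3) - y1 mod 53 = 42 * (47 - 27) - 5 = 40

2P = (27, 40)


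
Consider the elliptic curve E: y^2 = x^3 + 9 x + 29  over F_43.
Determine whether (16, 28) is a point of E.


Check whether y^2 = x^3 + 9 x + 29 (mod 43) for (x, y) = (16, 28).
LHS: y^2 = 28^2 mod 43 = 10
RHS: x^3 + 9 x + 29 = 16^3 + 9*16 + 29 mod 43 = 12
LHS != RHS

No, not on the curve


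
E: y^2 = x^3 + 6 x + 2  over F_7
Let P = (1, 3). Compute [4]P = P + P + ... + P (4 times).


k = 4 = 100_2 (binary, LSB first: 001)
Double-and-add from P = (1, 3):
  bit 0 = 0: acc unchanged = O
  bit 1 = 0: acc unchanged = O
  bit 2 = 1: acc = O + (0, 4) = (0, 4)

4P = (0, 4)


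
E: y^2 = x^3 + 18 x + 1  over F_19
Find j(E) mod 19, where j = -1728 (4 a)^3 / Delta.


Delta = -16(4 a^3 + 27 b^2) mod 19 = 12
-1728 * (4 a)^3 = -1728 * (4*18)^3 mod 19 = 12
j = 12 * 12^(-1) mod 19 = 1

j = 1 (mod 19)


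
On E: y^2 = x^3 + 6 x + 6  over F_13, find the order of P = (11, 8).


Compute successive multiples of P until we hit O:
  1P = (11, 8)
  2P = (1, 0)
  3P = (11, 5)
  4P = O

ord(P) = 4


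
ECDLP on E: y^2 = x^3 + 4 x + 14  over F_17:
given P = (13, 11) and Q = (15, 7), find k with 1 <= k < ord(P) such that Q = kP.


Enumerate multiples of P until we hit Q = (15, 7):
  1P = (13, 11)
  2P = (6, 4)
  3P = (16, 3)
  4P = (14, 3)
  5P = (3, 11)
  6P = (1, 6)
  7P = (4, 14)
  8P = (2, 8)
  9P = (15, 7)
Match found at i = 9.

k = 9


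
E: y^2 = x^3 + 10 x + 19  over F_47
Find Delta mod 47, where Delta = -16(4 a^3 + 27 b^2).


4 a^3 + 27 b^2 = 4*10^3 + 27*19^2 = 4000 + 9747 = 13747
Delta = -16 * (13747) = -219952
Delta mod 47 = 8

Delta = 8 (mod 47)


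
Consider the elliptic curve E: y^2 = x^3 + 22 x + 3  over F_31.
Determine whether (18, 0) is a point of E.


Check whether y^2 = x^3 + 22 x + 3 (mod 31) for (x, y) = (18, 0).
LHS: y^2 = 0^2 mod 31 = 0
RHS: x^3 + 22 x + 3 = 18^3 + 22*18 + 3 mod 31 = 0
LHS = RHS

Yes, on the curve


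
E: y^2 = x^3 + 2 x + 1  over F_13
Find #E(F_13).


For each x in F_13, count y with y^2 = x^3 + 2 x + 1 mod 13:
  x = 0: RHS = 1, y in [1, 12]  -> 2 point(s)
  x = 1: RHS = 4, y in [2, 11]  -> 2 point(s)
  x = 2: RHS = 0, y in [0]  -> 1 point(s)
  x = 8: RHS = 9, y in [3, 10]  -> 2 point(s)
Affine points: 7. Add the point at infinity: total = 8.

#E(F_13) = 8


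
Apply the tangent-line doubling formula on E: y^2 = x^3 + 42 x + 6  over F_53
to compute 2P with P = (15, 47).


Doubling: s = (3 x1^2 + a) / (2 y1)
s = (3*15^2 + 42) / (2*47) mod 53 = 33
x3 = s^2 - 2 x1 mod 53 = 33^2 - 2*15 = 52
y3 = s (x1 - x3) - y1 mod 53 = 33 * (15 - 52) - 47 = 4

2P = (52, 4)


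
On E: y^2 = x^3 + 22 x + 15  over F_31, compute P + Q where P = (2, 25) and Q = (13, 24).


P != Q, so use the chord formula.
s = (y2 - y1) / (x2 - x1) = (30) / (11) mod 31 = 14
x3 = s^2 - x1 - x2 mod 31 = 14^2 - 2 - 13 = 26
y3 = s (x1 - x3) - y1 mod 31 = 14 * (2 - 26) - 25 = 11

P + Q = (26, 11)


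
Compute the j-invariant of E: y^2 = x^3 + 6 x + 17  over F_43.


Delta = -16(4 a^3 + 27 b^2) mod 43 = 3
-1728 * (4 a)^3 = -1728 * (4*6)^3 mod 43 = 4
j = 4 * 3^(-1) mod 43 = 30

j = 30 (mod 43)


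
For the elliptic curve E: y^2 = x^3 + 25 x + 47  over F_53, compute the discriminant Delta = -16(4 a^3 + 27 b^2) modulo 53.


4 a^3 + 27 b^2 = 4*25^3 + 27*47^2 = 62500 + 59643 = 122143
Delta = -16 * (122143) = -1954288
Delta mod 53 = 34

Delta = 34 (mod 53)


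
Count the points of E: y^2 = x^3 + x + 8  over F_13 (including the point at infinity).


For each x in F_13, count y with y^2 = x^3 + 1 x + 8 mod 13:
  x = 1: RHS = 10, y in [6, 7]  -> 2 point(s)
  x = 3: RHS = 12, y in [5, 8]  -> 2 point(s)
  x = 6: RHS = 9, y in [3, 10]  -> 2 point(s)
  x = 10: RHS = 4, y in [2, 11]  -> 2 point(s)
Affine points: 8. Add the point at infinity: total = 9.

#E(F_13) = 9


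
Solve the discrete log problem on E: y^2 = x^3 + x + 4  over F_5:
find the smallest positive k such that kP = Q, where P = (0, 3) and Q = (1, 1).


Enumerate multiples of P until we hit Q = (1, 1):
  1P = (0, 3)
  2P = (1, 1)
Match found at i = 2.

k = 2


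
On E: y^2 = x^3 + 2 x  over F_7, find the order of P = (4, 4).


Compute successive multiples of P until we hit O:
  1P = (4, 4)
  2P = (0, 0)
  3P = (4, 3)
  4P = O

ord(P) = 4


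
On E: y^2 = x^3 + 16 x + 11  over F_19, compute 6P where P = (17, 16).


k = 6 = 110_2 (binary, LSB first: 011)
Double-and-add from P = (17, 16):
  bit 0 = 0: acc unchanged = O
  bit 1 = 1: acc = O + (11, 13) = (11, 13)
  bit 2 = 1: acc = (11, 13) + (4, 5) = (15, 15)

6P = (15, 15)


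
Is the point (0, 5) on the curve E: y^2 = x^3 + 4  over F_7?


Check whether y^2 = x^3 + 0 x + 4 (mod 7) for (x, y) = (0, 5).
LHS: y^2 = 5^2 mod 7 = 4
RHS: x^3 + 0 x + 4 = 0^3 + 0*0 + 4 mod 7 = 4
LHS = RHS

Yes, on the curve


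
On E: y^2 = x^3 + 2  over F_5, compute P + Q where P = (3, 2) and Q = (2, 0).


P != Q, so use the chord formula.
s = (y2 - y1) / (x2 - x1) = (3) / (4) mod 5 = 2
x3 = s^2 - x1 - x2 mod 5 = 2^2 - 3 - 2 = 4
y3 = s (x1 - x3) - y1 mod 5 = 2 * (3 - 4) - 2 = 1

P + Q = (4, 1)


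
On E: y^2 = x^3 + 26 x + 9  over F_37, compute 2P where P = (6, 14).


Doubling: s = (3 x1^2 + a) / (2 y1)
s = (3*6^2 + 26) / (2*14) mod 37 = 18
x3 = s^2 - 2 x1 mod 37 = 18^2 - 2*6 = 16
y3 = s (x1 - x3) - y1 mod 37 = 18 * (6 - 16) - 14 = 28

2P = (16, 28)


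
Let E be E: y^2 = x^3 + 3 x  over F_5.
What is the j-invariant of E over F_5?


Delta = -16(4 a^3 + 27 b^2) mod 5 = 2
-1728 * (4 a)^3 = -1728 * (4*3)^3 mod 5 = 1
j = 1 * 2^(-1) mod 5 = 3

j = 3 (mod 5)


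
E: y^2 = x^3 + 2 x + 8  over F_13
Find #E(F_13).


For each x in F_13, count y with y^2 = x^3 + 2 x + 8 mod 13:
  x = 5: RHS = 0, y in [0]  -> 1 point(s)
  x = 7: RHS = 1, y in [1, 12]  -> 2 point(s)
  x = 8: RHS = 3, y in [4, 9]  -> 2 point(s)
  x = 9: RHS = 1, y in [1, 12]  -> 2 point(s)
  x = 10: RHS = 1, y in [1, 12]  -> 2 point(s)
  x = 11: RHS = 9, y in [3, 10]  -> 2 point(s)
Affine points: 11. Add the point at infinity: total = 12.

#E(F_13) = 12


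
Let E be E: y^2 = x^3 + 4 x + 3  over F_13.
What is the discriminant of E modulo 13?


4 a^3 + 27 b^2 = 4*4^3 + 27*3^2 = 256 + 243 = 499
Delta = -16 * (499) = -7984
Delta mod 13 = 11

Delta = 11 (mod 13)


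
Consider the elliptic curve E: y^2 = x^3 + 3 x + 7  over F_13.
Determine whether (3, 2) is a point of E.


Check whether y^2 = x^3 + 3 x + 7 (mod 13) for (x, y) = (3, 2).
LHS: y^2 = 2^2 mod 13 = 4
RHS: x^3 + 3 x + 7 = 3^3 + 3*3 + 7 mod 13 = 4
LHS = RHS

Yes, on the curve


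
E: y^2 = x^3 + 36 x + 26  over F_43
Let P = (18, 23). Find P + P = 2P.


Doubling: s = (3 x1^2 + a) / (2 y1)
s = (3*18^2 + 36) / (2*23) mod 43 = 35
x3 = s^2 - 2 x1 mod 43 = 35^2 - 2*18 = 28
y3 = s (x1 - x3) - y1 mod 43 = 35 * (18 - 28) - 23 = 14

2P = (28, 14)


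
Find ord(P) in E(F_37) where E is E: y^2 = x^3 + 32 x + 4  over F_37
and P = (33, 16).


Compute successive multiples of P until we hit O:
  1P = (33, 16)
  2P = (5, 17)
  3P = (15, 23)
  4P = (0, 2)
  5P = (7, 4)
  6P = (4, 23)
  7P = (21, 13)
  8P = (27, 4)
  ... (continuing to 34P)
  34P = O

ord(P) = 34


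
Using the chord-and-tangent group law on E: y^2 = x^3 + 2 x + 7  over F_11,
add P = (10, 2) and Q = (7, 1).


P != Q, so use the chord formula.
s = (y2 - y1) / (x2 - x1) = (10) / (8) mod 11 = 4
x3 = s^2 - x1 - x2 mod 11 = 4^2 - 10 - 7 = 10
y3 = s (x1 - x3) - y1 mod 11 = 4 * (10 - 10) - 2 = 9

P + Q = (10, 9)


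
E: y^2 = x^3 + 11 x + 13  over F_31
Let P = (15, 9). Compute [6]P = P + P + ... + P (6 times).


k = 6 = 110_2 (binary, LSB first: 011)
Double-and-add from P = (15, 9):
  bit 0 = 0: acc unchanged = O
  bit 1 = 1: acc = O + (11, 16) = (11, 16)
  bit 2 = 1: acc = (11, 16) + (13, 11) = (21, 9)

6P = (21, 9)


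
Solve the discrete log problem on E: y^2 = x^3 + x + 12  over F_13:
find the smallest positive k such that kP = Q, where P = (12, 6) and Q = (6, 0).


Enumerate multiples of P until we hit Q = (6, 0):
  1P = (12, 6)
  2P = (5, 5)
  3P = (0, 5)
  4P = (2, 10)
  5P = (8, 8)
  6P = (3, 9)
  7P = (1, 12)
  8P = (9, 3)
  9P = (6, 0)
Match found at i = 9.

k = 9


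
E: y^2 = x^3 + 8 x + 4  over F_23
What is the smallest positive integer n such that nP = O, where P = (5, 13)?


Compute successive multiples of P until we hit O:
  1P = (5, 13)
  2P = (22, 15)
  3P = (14, 13)
  4P = (4, 10)
  5P = (0, 2)
  6P = (21, 7)
  7P = (9, 0)
  8P = (21, 16)
  ... (continuing to 14P)
  14P = O

ord(P) = 14


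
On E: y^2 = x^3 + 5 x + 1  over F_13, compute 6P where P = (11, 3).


k = 6 = 110_2 (binary, LSB first: 011)
Double-and-add from P = (11, 3):
  bit 0 = 0: acc unchanged = O
  bit 1 = 1: acc = O + (3, 11) = (3, 11)
  bit 2 = 1: acc = (3, 11) + (6, 0) = (3, 2)

6P = (3, 2)


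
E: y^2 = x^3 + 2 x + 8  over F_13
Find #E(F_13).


For each x in F_13, count y with y^2 = x^3 + 2 x + 8 mod 13:
  x = 5: RHS = 0, y in [0]  -> 1 point(s)
  x = 7: RHS = 1, y in [1, 12]  -> 2 point(s)
  x = 8: RHS = 3, y in [4, 9]  -> 2 point(s)
  x = 9: RHS = 1, y in [1, 12]  -> 2 point(s)
  x = 10: RHS = 1, y in [1, 12]  -> 2 point(s)
  x = 11: RHS = 9, y in [3, 10]  -> 2 point(s)
Affine points: 11. Add the point at infinity: total = 12.

#E(F_13) = 12


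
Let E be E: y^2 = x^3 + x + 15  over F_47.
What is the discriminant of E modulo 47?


4 a^3 + 27 b^2 = 4*1^3 + 27*15^2 = 4 + 6075 = 6079
Delta = -16 * (6079) = -97264
Delta mod 47 = 26

Delta = 26 (mod 47)


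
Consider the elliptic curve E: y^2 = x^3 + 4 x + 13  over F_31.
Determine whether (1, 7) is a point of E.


Check whether y^2 = x^3 + 4 x + 13 (mod 31) for (x, y) = (1, 7).
LHS: y^2 = 7^2 mod 31 = 18
RHS: x^3 + 4 x + 13 = 1^3 + 4*1 + 13 mod 31 = 18
LHS = RHS

Yes, on the curve


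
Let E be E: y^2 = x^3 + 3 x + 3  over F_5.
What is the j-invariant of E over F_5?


Delta = -16(4 a^3 + 27 b^2) mod 5 = 4
-1728 * (4 a)^3 = -1728 * (4*3)^3 mod 5 = 1
j = 1 * 4^(-1) mod 5 = 4

j = 4 (mod 5)


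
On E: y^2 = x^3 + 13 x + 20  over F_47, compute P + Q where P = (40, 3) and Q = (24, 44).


P != Q, so use the chord formula.
s = (y2 - y1) / (x2 - x1) = (41) / (31) mod 47 = 18
x3 = s^2 - x1 - x2 mod 47 = 18^2 - 40 - 24 = 25
y3 = s (x1 - x3) - y1 mod 47 = 18 * (40 - 25) - 3 = 32

P + Q = (25, 32)
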